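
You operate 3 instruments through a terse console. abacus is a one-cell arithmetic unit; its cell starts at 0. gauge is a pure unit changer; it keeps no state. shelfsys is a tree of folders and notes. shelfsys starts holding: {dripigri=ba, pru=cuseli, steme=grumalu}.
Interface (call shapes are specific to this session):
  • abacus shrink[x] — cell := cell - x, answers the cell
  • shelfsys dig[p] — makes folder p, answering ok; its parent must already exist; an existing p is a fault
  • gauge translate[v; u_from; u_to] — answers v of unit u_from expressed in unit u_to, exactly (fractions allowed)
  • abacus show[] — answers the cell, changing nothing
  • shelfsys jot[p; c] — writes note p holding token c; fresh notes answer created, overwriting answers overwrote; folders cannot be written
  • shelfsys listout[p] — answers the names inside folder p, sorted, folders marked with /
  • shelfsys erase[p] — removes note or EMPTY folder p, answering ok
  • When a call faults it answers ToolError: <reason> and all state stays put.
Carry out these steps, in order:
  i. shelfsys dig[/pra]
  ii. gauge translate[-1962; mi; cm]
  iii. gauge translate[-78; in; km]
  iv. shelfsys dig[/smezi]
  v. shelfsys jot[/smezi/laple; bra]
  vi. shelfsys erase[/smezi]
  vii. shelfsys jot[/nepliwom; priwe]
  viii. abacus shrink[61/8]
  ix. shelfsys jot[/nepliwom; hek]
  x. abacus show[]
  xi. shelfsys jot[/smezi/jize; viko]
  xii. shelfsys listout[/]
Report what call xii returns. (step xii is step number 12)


Answer: [dripigri, nepliwom, pra/, pru, smezi/, steme]

Derivation:
·→ shelfsys dig(p='/pra')
·← ok
·→ gauge translate(v='-1962', u_from='mi', u_to='cm')
·← -1578766464/5
·→ gauge translate(v='-78', u_from='in', u_to='km')
·← -4953/2500000
·→ shelfsys dig(p='/smezi')
·← ok
·→ shelfsys jot(p='/smezi/laple', c='bra')
·← created
·→ shelfsys erase(p='/smezi')
·← ToolError: not empty
·→ shelfsys jot(p='/nepliwom', c='priwe')
·← created
·→ abacus shrink(x='61/8')
·← -61/8
·→ shelfsys jot(p='/nepliwom', c='hek')
·← overwrote
·→ abacus show()
·← -61/8
·→ shelfsys jot(p='/smezi/jize', c='viko')
·← created
·→ shelfsys listout(p='/')
·← [dripigri, nepliwom, pra/, pru, smezi/, steme]


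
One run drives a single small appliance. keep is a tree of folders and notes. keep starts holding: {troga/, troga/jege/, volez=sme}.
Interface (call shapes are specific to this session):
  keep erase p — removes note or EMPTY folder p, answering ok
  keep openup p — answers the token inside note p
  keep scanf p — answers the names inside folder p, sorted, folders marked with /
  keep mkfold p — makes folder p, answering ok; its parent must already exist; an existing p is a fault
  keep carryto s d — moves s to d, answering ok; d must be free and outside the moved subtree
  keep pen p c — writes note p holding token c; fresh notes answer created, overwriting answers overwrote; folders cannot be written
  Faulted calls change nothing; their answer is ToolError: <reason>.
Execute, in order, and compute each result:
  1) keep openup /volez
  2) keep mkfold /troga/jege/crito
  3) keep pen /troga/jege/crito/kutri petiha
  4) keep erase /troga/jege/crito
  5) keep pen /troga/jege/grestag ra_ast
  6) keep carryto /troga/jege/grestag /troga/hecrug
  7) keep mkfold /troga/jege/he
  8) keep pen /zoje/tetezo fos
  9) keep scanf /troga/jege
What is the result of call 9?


// keep openup(p='/volez') : sme
// keep mkfold(p='/troga/jege/crito') : ok
// keep pen(p='/troga/jege/crito/kutri', c='petiha') : created
// keep erase(p='/troga/jege/crito') : ToolError: not empty
// keep pen(p='/troga/jege/grestag', c='ra_ast') : created
// keep carryto(s='/troga/jege/grestag', d='/troga/hecrug') : ok
// keep mkfold(p='/troga/jege/he') : ok
// keep pen(p='/zoje/tetezo', c='fos') : ToolError: no parent
// keep scanf(p='/troga/jege') : [crito/, he/]

Answer: [crito/, he/]


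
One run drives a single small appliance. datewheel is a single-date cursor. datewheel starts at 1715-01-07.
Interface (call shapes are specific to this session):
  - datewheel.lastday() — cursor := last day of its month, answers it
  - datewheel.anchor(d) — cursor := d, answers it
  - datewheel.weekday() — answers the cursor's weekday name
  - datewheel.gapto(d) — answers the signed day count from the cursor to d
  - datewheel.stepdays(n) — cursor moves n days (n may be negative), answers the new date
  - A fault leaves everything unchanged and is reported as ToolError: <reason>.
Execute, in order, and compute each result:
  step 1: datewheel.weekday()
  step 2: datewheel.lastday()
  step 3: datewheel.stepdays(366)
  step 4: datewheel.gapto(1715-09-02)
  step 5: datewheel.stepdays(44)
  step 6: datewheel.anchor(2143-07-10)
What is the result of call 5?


Using datewheel.weekday, which returns Monday.
Calling datewheel.lastday(), which returns 1715-01-31.
Using datewheel.stepdays on n=366, and get 1716-02-01.
Calling datewheel.gapto on d=1715-09-02, yielding -152.
Now I run datewheel.stepdays on n=44, giving 1716-03-16.
I invoke datewheel.anchor on d=2143-07-10, and get 2143-07-10.

Answer: 1716-03-16


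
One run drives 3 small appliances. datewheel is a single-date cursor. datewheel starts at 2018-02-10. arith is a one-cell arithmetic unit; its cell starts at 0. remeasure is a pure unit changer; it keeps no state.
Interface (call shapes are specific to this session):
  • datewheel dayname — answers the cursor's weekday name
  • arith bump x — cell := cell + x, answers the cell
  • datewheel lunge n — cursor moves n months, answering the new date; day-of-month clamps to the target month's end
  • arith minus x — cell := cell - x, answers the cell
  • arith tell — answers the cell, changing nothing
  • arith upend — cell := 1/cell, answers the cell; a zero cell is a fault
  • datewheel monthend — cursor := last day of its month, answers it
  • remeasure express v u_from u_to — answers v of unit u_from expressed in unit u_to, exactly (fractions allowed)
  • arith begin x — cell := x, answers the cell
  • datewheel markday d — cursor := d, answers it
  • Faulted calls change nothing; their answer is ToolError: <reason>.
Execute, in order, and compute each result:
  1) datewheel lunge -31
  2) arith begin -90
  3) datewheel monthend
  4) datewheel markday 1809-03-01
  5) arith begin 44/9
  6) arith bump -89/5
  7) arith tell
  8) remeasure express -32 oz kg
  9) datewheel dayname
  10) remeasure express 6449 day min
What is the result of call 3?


Answer: 2015-07-31

Derivation:
I try datewheel lunge on n=-31, which returns 2015-07-10.
I invoke arith begin on x=-90, and get -90.
I call datewheel monthend(), and observe 2015-07-31.
I use datewheel markday on d=1809-03-01: 1809-03-01.
I run arith begin on x=44/9, which returns 44/9.
Next I call arith bump on x=-89/5, — result: -581/45.
Now I run arith tell(), and get -581/45.
Using remeasure express on v=-32, u_from=oz, u_to=kg: -45359237/50000000.
Then datewheel dayname(), yielding Wednesday.
I try remeasure express on v=6449, u_from=day, u_to=min: 9286560.


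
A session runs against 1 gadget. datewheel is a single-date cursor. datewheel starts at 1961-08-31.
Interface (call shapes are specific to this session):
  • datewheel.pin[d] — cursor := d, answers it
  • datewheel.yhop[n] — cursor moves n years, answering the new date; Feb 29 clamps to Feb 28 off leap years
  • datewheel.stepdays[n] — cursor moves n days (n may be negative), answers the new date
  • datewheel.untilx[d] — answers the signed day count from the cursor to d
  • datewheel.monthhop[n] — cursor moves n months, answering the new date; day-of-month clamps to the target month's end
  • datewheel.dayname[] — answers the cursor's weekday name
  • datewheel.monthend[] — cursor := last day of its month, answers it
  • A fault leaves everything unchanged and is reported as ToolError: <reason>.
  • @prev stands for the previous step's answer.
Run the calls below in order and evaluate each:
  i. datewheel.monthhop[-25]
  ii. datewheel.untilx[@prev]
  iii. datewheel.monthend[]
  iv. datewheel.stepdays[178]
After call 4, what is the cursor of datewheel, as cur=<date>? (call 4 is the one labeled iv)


~$ monthhop n→-25
:: 1959-07-31
~$ untilx d→@prev
:: 0
~$ monthend
:: 1959-07-31
~$ stepdays n→178
:: 1960-01-25

Answer: cur=1960-01-25


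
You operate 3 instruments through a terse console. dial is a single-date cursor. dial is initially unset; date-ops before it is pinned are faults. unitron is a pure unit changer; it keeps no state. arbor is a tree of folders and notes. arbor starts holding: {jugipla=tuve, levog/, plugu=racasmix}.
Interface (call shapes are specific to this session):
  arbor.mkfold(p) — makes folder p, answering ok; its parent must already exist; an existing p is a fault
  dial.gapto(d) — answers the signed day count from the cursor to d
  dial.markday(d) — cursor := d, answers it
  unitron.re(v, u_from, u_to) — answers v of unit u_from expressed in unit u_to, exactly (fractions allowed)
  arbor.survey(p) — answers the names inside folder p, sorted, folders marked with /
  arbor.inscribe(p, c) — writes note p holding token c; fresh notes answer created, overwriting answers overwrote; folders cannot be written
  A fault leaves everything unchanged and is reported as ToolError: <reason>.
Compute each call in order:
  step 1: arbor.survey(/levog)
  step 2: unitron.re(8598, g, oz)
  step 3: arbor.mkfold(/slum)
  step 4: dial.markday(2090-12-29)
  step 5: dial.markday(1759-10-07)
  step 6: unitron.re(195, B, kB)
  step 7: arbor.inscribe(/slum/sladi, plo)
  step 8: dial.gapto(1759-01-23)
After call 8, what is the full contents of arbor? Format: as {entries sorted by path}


>> survey(p→/levog)
<< []
>> re(v→8598, u_from→g, u_to→oz)
<< 13756800000/45359237
>> mkfold(p→/slum)
<< ok
>> markday(d→2090-12-29)
<< 2090-12-29
>> markday(d→1759-10-07)
<< 1759-10-07
>> re(v→195, u_from→B, u_to→kB)
<< 39/200
>> inscribe(p→/slum/sladi, c→plo)
<< created
>> gapto(d→1759-01-23)
<< -257

Answer: {jugipla=tuve, levog/, plugu=racasmix, slum/, slum/sladi=plo}


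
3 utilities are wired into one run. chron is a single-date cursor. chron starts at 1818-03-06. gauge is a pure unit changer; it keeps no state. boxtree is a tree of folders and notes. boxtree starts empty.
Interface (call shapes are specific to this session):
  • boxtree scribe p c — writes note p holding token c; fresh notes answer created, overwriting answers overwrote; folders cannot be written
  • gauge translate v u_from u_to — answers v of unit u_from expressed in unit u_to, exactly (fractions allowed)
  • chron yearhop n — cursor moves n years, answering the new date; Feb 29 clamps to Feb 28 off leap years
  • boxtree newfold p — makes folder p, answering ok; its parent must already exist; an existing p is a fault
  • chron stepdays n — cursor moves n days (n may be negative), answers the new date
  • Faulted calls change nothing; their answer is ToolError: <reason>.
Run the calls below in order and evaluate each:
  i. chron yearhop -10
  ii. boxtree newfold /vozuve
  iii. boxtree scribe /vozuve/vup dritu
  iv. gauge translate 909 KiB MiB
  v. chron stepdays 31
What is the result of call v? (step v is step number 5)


Answer: 1808-04-06

Derivation:
Act: chron yearhop[n='-10']
Obs: 1808-03-06
Act: boxtree newfold[p='/vozuve']
Obs: ok
Act: boxtree scribe[p='/vozuve/vup'; c='dritu']
Obs: created
Act: gauge translate[v='909'; u_from='KiB'; u_to='MiB']
Obs: 909/1024
Act: chron stepdays[n='31']
Obs: 1808-04-06


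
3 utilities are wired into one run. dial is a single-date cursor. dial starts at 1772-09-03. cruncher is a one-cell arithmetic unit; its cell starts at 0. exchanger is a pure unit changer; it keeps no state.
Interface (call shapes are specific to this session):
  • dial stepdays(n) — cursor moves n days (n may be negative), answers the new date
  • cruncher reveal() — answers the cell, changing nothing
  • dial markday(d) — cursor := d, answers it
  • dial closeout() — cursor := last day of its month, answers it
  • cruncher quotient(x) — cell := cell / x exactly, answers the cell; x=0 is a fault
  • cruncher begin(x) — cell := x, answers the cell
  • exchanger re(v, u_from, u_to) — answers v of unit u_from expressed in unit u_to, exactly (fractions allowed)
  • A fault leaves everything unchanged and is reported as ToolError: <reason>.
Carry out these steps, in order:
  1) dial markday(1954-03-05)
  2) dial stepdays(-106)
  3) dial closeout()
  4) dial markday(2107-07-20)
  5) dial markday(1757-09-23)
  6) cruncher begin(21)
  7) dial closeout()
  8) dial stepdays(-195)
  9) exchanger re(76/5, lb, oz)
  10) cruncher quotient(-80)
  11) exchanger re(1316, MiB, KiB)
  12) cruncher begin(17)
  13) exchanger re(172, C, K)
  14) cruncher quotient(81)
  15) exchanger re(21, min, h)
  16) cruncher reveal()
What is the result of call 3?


$ dial markday 1954-03-05
[out] 1954-03-05
$ dial stepdays -106
[out] 1953-11-19
$ dial closeout
[out] 1953-11-30
$ dial markday 2107-07-20
[out] 2107-07-20
$ dial markday 1757-09-23
[out] 1757-09-23
$ cruncher begin 21
[out] 21
$ dial closeout
[out] 1757-09-30
$ dial stepdays -195
[out] 1757-03-19
$ exchanger re 76/5 lb oz
[out] 1216/5
$ cruncher quotient -80
[out] -21/80
$ exchanger re 1316 MiB KiB
[out] 1347584
$ cruncher begin 17
[out] 17
$ exchanger re 172 C K
[out] 8903/20
$ cruncher quotient 81
[out] 17/81
$ exchanger re 21 min h
[out] 7/20
$ cruncher reveal
[out] 17/81

Answer: 1953-11-30


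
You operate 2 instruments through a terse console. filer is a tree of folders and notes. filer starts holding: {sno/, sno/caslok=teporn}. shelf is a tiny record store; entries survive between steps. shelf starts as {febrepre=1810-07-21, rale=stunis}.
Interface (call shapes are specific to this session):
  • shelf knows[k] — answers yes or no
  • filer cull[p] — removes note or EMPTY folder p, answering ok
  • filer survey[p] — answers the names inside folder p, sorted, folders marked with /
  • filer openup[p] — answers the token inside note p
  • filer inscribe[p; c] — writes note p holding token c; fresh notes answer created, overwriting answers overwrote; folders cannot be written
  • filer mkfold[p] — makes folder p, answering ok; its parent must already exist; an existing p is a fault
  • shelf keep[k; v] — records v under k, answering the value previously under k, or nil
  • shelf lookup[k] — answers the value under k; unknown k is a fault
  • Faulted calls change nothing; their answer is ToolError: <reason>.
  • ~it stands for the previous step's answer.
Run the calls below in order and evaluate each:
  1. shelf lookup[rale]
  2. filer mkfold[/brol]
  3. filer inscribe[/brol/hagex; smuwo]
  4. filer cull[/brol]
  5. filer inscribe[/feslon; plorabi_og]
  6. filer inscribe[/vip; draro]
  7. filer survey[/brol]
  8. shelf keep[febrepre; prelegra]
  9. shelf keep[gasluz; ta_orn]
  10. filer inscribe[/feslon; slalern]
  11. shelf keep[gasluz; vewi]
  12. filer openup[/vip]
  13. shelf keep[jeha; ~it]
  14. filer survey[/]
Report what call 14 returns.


Answer: [brol/, feslon, sno/, vip]

Derivation:
I try shelf lookup using k: rale, and see stunis.
I use filer mkfold using p: /brol, and observe ok.
Next I call filer inscribe using p: /brol/hagex, c: smuwo, and observe created.
Next I call filer cull using p: /brol, and see ToolError: not empty.
I try filer inscribe using p: /feslon, c: plorabi_og, and get created.
Next I call filer inscribe using p: /vip, c: draro, yielding created.
I use filer survey using p: /brol, giving [hagex].
Next I call shelf keep using k: febrepre, v: prelegra, → 1810-07-21.
I call shelf keep using k: gasluz, v: ta_orn, and observe nil.
I call filer inscribe using p: /feslon, c: slalern, and get overwrote.
I invoke shelf keep using k: gasluz, v: vewi, and observe ta_orn.
Calling filer openup using p: /vip, and observe draro.
I use shelf keep using k: jeha, v: ~it, giving nil.
I call filer survey using p: /, giving [brol/, feslon, sno/, vip].


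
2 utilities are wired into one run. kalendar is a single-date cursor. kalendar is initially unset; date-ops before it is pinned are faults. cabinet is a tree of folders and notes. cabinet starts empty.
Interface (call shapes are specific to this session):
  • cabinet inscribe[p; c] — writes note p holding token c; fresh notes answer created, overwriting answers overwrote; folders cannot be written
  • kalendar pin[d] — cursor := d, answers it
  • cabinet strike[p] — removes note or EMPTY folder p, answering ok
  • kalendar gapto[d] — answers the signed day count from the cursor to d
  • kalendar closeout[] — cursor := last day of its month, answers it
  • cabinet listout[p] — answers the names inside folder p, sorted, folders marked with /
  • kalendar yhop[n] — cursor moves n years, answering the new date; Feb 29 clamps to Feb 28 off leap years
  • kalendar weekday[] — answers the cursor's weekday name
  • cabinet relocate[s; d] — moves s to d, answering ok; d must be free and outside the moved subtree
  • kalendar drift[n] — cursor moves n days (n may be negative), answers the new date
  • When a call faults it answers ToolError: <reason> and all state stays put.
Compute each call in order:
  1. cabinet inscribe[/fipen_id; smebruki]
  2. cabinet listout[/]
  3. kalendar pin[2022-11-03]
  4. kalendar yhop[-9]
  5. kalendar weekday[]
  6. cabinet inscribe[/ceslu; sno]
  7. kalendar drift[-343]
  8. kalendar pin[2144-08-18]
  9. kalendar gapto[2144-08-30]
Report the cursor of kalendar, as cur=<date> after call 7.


[in] cabinet inscribe p=/fipen_id c=smebruki
:: created
[in] cabinet listout p=/
:: [fipen_id]
[in] kalendar pin d=2022-11-03
:: 2022-11-03
[in] kalendar yhop n=-9
:: 2013-11-03
[in] kalendar weekday
:: Sunday
[in] cabinet inscribe p=/ceslu c=sno
:: created
[in] kalendar drift n=-343
:: 2012-11-25
[in] kalendar pin d=2144-08-18
:: 2144-08-18
[in] kalendar gapto d=2144-08-30
:: 12

Answer: cur=2012-11-25


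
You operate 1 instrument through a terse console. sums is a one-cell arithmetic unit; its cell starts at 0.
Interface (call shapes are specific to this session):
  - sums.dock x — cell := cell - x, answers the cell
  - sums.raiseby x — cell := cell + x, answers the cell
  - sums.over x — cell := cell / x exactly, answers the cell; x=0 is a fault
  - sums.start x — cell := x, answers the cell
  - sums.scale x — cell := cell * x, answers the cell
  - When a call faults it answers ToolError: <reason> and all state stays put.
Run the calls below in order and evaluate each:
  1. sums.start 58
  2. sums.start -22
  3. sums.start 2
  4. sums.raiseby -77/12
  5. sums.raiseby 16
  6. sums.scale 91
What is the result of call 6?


Answer: 12649/12

Derivation:
Step: sums.start[x→58]
Result: 58
Step: sums.start[x→-22]
Result: -22
Step: sums.start[x→2]
Result: 2
Step: sums.raiseby[x→-77/12]
Result: -53/12
Step: sums.raiseby[x→16]
Result: 139/12
Step: sums.scale[x→91]
Result: 12649/12


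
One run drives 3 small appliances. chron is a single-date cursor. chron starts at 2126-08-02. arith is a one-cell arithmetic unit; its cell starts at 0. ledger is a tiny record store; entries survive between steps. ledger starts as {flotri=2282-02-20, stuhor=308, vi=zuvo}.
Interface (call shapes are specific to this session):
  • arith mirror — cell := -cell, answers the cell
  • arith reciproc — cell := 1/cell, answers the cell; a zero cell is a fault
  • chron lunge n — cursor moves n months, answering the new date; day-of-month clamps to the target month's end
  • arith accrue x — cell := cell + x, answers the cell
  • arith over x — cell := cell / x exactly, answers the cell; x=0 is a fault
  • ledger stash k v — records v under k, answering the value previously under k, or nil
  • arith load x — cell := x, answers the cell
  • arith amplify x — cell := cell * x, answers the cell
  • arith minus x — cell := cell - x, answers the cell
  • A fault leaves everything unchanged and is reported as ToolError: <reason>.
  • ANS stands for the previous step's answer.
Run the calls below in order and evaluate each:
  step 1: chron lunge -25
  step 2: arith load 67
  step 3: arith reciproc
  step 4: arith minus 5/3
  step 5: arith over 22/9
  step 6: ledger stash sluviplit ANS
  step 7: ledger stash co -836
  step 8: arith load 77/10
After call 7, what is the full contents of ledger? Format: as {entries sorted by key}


Answer: {co=-836, flotri=2282-02-20, sluviplit=-498/737, stuhor=308, vi=zuvo}

Derivation:
Then chron lunge on n: -25, → 2124-07-02.
I invoke arith load on x: 67, — result: 67.
I try arith reciproc(): 1/67.
I invoke arith minus on x: 5/3, and get -332/201.
Then arith over on x: 22/9, and observe -498/737.
I call ledger stash on k: sluviplit, v: ANS, giving nil.
Now I run ledger stash on k: co, v: -836, and see nil.
Using arith load on x: 77/10, — result: 77/10.


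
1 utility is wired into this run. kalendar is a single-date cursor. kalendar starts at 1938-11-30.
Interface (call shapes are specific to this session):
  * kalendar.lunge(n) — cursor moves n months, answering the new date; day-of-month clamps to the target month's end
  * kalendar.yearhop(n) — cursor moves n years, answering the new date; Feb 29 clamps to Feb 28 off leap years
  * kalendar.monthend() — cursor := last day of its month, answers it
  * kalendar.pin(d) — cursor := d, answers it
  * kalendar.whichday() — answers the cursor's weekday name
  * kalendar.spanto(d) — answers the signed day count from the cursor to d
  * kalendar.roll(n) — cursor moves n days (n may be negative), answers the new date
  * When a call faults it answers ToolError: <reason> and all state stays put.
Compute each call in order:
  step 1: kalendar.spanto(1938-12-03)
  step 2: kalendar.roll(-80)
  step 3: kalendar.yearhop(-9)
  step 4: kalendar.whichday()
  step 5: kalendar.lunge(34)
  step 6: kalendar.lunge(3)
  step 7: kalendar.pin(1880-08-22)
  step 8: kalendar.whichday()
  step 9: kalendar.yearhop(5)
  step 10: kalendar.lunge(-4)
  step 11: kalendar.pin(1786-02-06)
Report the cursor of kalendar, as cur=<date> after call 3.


Do: kalendar.spanto[d→1938-12-03]
See: 3
Do: kalendar.roll[n→-80]
See: 1938-09-11
Do: kalendar.yearhop[n→-9]
See: 1929-09-11
Do: kalendar.whichday[]
See: Wednesday
Do: kalendar.lunge[n→34]
See: 1932-07-11
Do: kalendar.lunge[n→3]
See: 1932-10-11
Do: kalendar.pin[d→1880-08-22]
See: 1880-08-22
Do: kalendar.whichday[]
See: Sunday
Do: kalendar.yearhop[n→5]
See: 1885-08-22
Do: kalendar.lunge[n→-4]
See: 1885-04-22
Do: kalendar.pin[d→1786-02-06]
See: 1786-02-06

Answer: cur=1929-09-11


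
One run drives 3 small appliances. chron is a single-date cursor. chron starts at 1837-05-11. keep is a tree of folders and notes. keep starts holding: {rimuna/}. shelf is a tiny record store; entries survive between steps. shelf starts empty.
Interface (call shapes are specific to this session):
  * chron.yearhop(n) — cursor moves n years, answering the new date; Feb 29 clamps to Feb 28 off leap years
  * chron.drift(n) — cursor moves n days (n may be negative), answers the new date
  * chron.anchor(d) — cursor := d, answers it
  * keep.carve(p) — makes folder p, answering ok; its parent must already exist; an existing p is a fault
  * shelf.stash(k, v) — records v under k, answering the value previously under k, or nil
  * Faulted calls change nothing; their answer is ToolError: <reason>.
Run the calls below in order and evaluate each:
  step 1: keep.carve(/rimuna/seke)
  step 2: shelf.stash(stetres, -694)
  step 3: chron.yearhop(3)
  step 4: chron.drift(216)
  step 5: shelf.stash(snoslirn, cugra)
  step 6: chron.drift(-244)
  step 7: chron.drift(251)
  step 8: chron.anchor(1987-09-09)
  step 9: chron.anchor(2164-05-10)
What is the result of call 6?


Answer: 1840-04-13

Derivation:
% keep.carve p→/rimuna/seke
  ok
% shelf.stash k→stetres v→-694
  nil
% chron.yearhop n→3
  1840-05-11
% chron.drift n→216
  1840-12-13
% shelf.stash k→snoslirn v→cugra
  nil
% chron.drift n→-244
  1840-04-13
% chron.drift n→251
  1840-12-20
% chron.anchor d→1987-09-09
  1987-09-09
% chron.anchor d→2164-05-10
  2164-05-10


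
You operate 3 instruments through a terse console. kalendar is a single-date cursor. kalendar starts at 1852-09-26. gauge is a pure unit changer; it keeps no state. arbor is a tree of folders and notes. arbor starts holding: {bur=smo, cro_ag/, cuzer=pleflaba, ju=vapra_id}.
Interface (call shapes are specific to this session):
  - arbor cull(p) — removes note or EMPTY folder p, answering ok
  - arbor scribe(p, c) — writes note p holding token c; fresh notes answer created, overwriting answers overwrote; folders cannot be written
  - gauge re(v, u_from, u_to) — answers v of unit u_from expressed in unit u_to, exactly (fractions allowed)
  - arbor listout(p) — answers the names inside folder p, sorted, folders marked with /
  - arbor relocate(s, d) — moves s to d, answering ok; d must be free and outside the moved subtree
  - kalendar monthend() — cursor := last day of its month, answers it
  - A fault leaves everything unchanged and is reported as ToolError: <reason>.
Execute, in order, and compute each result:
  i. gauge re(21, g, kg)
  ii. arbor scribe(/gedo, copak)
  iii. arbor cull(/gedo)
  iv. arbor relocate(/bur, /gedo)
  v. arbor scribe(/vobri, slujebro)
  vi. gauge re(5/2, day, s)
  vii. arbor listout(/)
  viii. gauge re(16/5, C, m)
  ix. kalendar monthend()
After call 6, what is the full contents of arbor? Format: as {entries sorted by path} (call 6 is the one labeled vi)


→ gauge re(v: 21, u_from: g, u_to: kg)
← 21/1000
→ arbor scribe(p: /gedo, c: copak)
← created
→ arbor cull(p: /gedo)
← ok
→ arbor relocate(s: /bur, d: /gedo)
← ok
→ arbor scribe(p: /vobri, c: slujebro)
← created
→ gauge re(v: 5/2, u_from: day, u_to: s)
← 216000
→ arbor listout(p: /)
← [cro_ag/, cuzer, gedo, ju, vobri]
→ gauge re(v: 16/5, u_from: C, u_to: m)
← ToolError: incompatible units
→ kalendar monthend()
← 1852-09-30

Answer: {cro_ag/, cuzer=pleflaba, gedo=smo, ju=vapra_id, vobri=slujebro}


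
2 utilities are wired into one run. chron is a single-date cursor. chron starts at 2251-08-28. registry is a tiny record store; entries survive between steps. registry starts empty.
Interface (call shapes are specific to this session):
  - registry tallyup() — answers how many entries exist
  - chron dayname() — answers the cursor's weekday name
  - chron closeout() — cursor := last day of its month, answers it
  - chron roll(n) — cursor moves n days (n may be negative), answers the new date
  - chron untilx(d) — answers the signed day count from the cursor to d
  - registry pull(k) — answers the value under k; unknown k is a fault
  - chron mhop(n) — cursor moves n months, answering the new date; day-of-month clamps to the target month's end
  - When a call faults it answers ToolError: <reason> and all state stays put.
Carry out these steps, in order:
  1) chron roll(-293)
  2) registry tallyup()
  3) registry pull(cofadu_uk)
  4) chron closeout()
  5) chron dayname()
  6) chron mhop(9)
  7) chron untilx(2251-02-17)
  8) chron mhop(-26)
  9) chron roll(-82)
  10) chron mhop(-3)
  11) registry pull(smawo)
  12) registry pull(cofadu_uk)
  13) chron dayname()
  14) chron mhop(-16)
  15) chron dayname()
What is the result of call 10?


// chron roll(n=-293) => 2250-11-08
// registry tallyup() => 0
// registry pull(k=cofadu_uk) => ToolError: no such key cofadu_uk
// chron closeout() => 2250-11-30
// chron dayname() => Saturday
// chron mhop(n=9) => 2251-08-30
// chron untilx(d=2251-02-17) => -194
// chron mhop(n=-26) => 2249-06-30
// chron roll(n=-82) => 2249-04-09
// chron mhop(n=-3) => 2249-01-09
// registry pull(k=smawo) => ToolError: no such key smawo
// registry pull(k=cofadu_uk) => ToolError: no such key cofadu_uk
// chron dayname() => Tuesday
// chron mhop(n=-16) => 2247-09-09
// chron dayname() => Thursday

Answer: 2249-01-09


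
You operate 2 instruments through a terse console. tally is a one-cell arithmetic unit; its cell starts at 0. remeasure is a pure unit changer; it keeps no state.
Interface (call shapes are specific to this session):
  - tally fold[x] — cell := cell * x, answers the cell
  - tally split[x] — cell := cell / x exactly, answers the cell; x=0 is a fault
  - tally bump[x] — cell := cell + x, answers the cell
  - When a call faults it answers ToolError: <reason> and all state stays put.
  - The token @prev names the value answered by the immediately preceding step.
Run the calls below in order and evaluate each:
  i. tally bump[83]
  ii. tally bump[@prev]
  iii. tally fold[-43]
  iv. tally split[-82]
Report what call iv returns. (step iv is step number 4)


% tally bump x='83'
= 83
% tally bump x='@prev'
= 166
% tally fold x='-43'
= -7138
% tally split x='-82'
= 3569/41

Answer: 3569/41


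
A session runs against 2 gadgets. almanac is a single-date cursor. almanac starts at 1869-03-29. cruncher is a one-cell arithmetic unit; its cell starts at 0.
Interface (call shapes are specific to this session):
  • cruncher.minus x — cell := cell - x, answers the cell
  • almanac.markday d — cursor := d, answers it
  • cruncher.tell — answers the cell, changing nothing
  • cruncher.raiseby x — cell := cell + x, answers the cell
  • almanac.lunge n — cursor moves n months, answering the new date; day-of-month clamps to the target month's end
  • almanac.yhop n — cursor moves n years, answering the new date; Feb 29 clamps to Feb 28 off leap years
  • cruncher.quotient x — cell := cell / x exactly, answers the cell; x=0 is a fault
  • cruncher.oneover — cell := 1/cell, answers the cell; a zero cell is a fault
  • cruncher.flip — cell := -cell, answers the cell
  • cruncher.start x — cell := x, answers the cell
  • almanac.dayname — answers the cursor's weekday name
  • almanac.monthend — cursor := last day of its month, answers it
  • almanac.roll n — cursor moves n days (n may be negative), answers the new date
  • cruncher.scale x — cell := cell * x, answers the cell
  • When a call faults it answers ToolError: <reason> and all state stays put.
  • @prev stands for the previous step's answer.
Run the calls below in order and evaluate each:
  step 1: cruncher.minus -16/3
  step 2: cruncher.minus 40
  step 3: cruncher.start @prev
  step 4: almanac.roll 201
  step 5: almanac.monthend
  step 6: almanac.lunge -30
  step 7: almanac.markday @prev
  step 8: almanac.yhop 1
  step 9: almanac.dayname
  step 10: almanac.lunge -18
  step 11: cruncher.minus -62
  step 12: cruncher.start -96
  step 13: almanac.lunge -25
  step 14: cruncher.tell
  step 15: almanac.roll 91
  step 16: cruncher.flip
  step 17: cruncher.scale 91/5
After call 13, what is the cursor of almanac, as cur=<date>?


Answer: cur=1864-09-30

Derivation:
-- 1. minus(x='-16/3') -> 16/3
-- 2. minus(x='40') -> -104/3
-- 3. start(x='@prev') -> -104/3
-- 4. roll(n='201') -> 1869-10-16
-- 5. monthend() -> 1869-10-31
-- 6. lunge(n='-30') -> 1867-04-30
-- 7. markday(d='@prev') -> 1867-04-30
-- 8. yhop(n='1') -> 1868-04-30
-- 9. dayname() -> Thursday
-- 10. lunge(n='-18') -> 1866-10-30
-- 11. minus(x='-62') -> 82/3
-- 12. start(x='-96') -> -96
-- 13. lunge(n='-25') -> 1864-09-30
-- 14. tell() -> -96
-- 15. roll(n='91') -> 1864-12-30
-- 16. flip() -> 96
-- 17. scale(x='91/5') -> 8736/5


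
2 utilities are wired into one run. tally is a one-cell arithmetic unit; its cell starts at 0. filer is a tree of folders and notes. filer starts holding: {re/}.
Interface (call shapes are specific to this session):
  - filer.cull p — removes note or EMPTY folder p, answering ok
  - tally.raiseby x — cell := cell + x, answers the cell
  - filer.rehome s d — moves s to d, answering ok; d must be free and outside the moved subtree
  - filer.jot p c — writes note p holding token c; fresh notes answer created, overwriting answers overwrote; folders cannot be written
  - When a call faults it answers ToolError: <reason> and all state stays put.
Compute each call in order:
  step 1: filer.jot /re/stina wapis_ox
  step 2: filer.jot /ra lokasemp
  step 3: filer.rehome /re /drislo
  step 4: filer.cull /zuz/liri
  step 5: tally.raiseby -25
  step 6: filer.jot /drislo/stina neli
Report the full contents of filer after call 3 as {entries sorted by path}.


Calling filer.jot passing p=/re/stina, c=wapis_ox, giving created.
Now I run filer.jot passing p=/ra, c=lokasemp, and observe created.
I use filer.rehome passing s=/re, d=/drislo, and observe ok.
Invoking filer.cull passing p=/zuz/liri, and get ToolError: not found.
Calling tally.raiseby passing x=-25, yielding -25.
I try filer.jot passing p=/drislo/stina, c=neli, and get overwrote.

Answer: {drislo/, drislo/stina=wapis_ox, ra=lokasemp}


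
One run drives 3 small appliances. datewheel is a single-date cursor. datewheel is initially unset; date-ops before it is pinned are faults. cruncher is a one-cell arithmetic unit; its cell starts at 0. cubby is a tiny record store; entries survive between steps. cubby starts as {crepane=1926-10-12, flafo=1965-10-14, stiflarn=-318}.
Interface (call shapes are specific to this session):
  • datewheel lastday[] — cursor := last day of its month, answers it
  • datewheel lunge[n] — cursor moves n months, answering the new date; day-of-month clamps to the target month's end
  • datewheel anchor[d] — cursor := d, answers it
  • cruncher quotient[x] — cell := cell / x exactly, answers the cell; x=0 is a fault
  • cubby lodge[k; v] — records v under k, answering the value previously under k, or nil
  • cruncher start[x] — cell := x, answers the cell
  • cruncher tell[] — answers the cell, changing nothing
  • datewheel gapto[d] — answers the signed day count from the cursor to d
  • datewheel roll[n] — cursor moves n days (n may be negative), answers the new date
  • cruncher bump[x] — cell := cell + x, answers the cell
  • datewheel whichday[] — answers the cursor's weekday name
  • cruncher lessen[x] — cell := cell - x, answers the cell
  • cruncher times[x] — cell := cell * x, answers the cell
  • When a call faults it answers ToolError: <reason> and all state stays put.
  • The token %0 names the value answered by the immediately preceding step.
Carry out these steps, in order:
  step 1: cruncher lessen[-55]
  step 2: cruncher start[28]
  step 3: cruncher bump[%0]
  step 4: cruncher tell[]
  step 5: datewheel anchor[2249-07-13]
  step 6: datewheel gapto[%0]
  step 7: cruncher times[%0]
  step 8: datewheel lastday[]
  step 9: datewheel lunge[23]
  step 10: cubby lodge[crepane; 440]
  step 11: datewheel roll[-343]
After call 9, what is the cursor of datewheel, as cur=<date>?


# cruncher lessen(x→-55) ~> 55
# cruncher start(x→28) ~> 28
# cruncher bump(x→%0) ~> 56
# cruncher tell() ~> 56
# datewheel anchor(d→2249-07-13) ~> 2249-07-13
# datewheel gapto(d→%0) ~> 0
# cruncher times(x→%0) ~> 0
# datewheel lastday() ~> 2249-07-31
# datewheel lunge(n→23) ~> 2251-06-30
# cubby lodge(k→crepane, v→440) ~> 1926-10-12
# datewheel roll(n→-343) ~> 2250-07-22

Answer: cur=2251-06-30


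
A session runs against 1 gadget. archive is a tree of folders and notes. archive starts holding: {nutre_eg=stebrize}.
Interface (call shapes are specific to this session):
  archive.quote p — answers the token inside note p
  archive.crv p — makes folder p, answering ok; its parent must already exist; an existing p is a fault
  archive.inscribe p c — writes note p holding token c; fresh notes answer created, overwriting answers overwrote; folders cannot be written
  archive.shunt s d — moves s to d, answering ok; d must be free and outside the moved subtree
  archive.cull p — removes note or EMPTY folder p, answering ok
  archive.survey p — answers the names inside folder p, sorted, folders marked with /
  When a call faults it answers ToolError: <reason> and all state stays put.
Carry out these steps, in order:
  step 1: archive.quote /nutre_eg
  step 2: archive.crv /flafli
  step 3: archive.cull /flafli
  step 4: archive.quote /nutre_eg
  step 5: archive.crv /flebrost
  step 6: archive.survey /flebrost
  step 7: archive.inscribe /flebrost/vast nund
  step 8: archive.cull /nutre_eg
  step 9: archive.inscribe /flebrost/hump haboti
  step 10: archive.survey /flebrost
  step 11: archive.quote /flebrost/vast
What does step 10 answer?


Calling archive.quote using p=/nutre_eg: stebrize.
I invoke archive.crv using p=/flafli, giving ok.
Next I call archive.cull using p=/flafli: ok.
I invoke archive.quote using p=/nutre_eg, — result: stebrize.
Then archive.crv using p=/flebrost, and observe ok.
I invoke archive.survey using p=/flebrost, and observe [].
I invoke archive.inscribe using p=/flebrost/vast, c=nund, and see created.
I use archive.cull using p=/nutre_eg, which returns ok.
Now I run archive.inscribe using p=/flebrost/hump, c=haboti, which returns created.
I use archive.survey using p=/flebrost, giving [hump, vast].
Next I call archive.quote using p=/flebrost/vast: nund.

Answer: [hump, vast]


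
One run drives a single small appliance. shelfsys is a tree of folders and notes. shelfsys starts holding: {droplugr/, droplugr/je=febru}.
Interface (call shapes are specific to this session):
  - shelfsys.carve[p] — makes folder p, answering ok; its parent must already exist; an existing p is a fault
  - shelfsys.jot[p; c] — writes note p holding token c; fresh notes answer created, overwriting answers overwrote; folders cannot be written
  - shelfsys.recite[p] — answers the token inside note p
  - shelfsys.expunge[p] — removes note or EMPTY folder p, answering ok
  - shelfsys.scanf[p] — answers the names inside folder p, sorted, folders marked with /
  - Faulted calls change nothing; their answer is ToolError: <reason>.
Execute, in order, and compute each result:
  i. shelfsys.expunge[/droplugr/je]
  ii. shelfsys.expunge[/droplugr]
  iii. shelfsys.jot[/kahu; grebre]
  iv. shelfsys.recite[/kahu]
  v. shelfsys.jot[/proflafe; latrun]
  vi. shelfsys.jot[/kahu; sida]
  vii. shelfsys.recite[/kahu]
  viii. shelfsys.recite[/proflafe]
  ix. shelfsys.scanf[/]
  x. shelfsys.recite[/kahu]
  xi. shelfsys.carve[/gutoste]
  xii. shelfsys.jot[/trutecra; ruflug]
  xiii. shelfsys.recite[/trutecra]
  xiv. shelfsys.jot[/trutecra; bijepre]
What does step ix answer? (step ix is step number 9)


Answer: [kahu, proflafe]

Derivation:
% expunge p: /droplugr/je
:: ok
% expunge p: /droplugr
:: ok
% jot p: /kahu c: grebre
:: created
% recite p: /kahu
:: grebre
% jot p: /proflafe c: latrun
:: created
% jot p: /kahu c: sida
:: overwrote
% recite p: /kahu
:: sida
% recite p: /proflafe
:: latrun
% scanf p: /
:: [kahu, proflafe]
% recite p: /kahu
:: sida
% carve p: /gutoste
:: ok
% jot p: /trutecra c: ruflug
:: created
% recite p: /trutecra
:: ruflug
% jot p: /trutecra c: bijepre
:: overwrote


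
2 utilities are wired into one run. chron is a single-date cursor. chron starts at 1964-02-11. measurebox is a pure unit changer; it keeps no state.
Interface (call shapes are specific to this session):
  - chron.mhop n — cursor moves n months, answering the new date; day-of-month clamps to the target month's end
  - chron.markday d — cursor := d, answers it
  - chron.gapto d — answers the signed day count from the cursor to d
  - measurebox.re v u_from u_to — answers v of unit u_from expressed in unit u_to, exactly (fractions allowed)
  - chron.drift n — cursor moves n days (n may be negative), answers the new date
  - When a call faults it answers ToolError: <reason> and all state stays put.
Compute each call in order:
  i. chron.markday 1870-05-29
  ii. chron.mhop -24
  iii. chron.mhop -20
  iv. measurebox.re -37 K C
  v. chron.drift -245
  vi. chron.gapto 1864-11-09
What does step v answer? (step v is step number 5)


! chron.markday(d→1870-05-29) => 1870-05-29
! chron.mhop(n→-24) => 1868-05-29
! chron.mhop(n→-20) => 1866-09-29
! measurebox.re(v→-37, u_from→K, u_to→C) => -6203/20
! chron.drift(n→-245) => 1866-01-27
! chron.gapto(d→1864-11-09) => -444

Answer: 1866-01-27


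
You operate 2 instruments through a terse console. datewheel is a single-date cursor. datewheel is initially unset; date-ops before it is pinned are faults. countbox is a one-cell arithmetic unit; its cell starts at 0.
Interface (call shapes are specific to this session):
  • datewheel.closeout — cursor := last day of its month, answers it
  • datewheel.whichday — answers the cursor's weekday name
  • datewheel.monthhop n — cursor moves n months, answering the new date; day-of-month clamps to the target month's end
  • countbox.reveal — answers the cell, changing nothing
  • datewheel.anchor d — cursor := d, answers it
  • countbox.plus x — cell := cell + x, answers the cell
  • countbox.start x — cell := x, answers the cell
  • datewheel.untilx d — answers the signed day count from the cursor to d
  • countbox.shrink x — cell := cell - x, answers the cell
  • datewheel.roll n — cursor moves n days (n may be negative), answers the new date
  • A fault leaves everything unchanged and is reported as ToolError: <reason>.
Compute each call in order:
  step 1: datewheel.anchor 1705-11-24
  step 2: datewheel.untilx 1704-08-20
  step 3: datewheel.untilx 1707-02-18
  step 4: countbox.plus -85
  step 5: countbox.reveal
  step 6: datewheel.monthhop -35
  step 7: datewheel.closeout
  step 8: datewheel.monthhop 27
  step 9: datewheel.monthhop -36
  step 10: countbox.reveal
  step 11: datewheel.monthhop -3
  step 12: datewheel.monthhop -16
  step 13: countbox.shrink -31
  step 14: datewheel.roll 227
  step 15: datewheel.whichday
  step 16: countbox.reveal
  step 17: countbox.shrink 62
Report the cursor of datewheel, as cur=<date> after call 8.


Answer: cur=1705-03-31

Derivation:
Do: datewheel.anchor[d=1705-11-24]
See: 1705-11-24
Do: datewheel.untilx[d=1704-08-20]
See: -461
Do: datewheel.untilx[d=1707-02-18]
See: 451
Do: countbox.plus[x=-85]
See: -85
Do: countbox.reveal[]
See: -85
Do: datewheel.monthhop[n=-35]
See: 1702-12-24
Do: datewheel.closeout[]
See: 1702-12-31
Do: datewheel.monthhop[n=27]
See: 1705-03-31
Do: datewheel.monthhop[n=-36]
See: 1702-03-31
Do: countbox.reveal[]
See: -85
Do: datewheel.monthhop[n=-3]
See: 1701-12-31
Do: datewheel.monthhop[n=-16]
See: 1700-08-31
Do: countbox.shrink[x=-31]
See: -54
Do: datewheel.roll[n=227]
See: 1701-04-15
Do: datewheel.whichday[]
See: Friday
Do: countbox.reveal[]
See: -54
Do: countbox.shrink[x=62]
See: -116
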